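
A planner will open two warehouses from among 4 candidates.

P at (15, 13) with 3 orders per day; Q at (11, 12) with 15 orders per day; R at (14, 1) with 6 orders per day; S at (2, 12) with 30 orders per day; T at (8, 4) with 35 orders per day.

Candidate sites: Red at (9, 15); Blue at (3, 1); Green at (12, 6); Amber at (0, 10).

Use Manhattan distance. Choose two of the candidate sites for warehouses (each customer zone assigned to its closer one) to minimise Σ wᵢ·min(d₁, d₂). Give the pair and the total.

Evaluate every pair (each demand assigned to the nearer of the two):
  {Green, Amber}: total = 507
  {Red, Green}: total = 651
  {Blue, Amber}: total = 715
  {Red, Blue}: total = 745
  {Blue, Green}: total = 747
  {Red, Amber}: total = 753
Best pair: {Green, Amber} with total 507.

{Green, Amber}, total 507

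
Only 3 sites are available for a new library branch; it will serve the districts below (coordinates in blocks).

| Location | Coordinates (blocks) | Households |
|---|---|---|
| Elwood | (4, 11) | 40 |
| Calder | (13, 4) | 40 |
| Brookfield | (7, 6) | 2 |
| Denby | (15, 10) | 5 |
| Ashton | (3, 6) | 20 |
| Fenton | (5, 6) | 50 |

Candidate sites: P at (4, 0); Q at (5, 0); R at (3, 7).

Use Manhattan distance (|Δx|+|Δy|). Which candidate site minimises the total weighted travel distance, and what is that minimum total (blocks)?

Total weighted distance at each candidate:
  P (4, 0): total = 1573
  Q (5, 0): total = 1536
  R (3, 7): total = 975
Minimum is at R with total 975 blocks.

R, total 975 blocks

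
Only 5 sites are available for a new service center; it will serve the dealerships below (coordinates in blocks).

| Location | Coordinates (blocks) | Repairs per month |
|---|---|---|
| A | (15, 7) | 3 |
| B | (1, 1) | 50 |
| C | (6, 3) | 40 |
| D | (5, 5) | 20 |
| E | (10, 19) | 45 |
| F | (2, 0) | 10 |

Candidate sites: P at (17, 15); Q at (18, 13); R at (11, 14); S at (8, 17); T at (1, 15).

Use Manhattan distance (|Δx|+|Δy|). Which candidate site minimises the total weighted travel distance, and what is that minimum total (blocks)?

Total weighted distance at each candidate:
  P (17, 15): total = 3685
  Q (18, 13): total = 3697
  R (11, 14): total = 2623
  S (8, 17): total = 2551
  T (1, 15): total = 2471
Minimum is at T with total 2471 blocks.

T, total 2471 blocks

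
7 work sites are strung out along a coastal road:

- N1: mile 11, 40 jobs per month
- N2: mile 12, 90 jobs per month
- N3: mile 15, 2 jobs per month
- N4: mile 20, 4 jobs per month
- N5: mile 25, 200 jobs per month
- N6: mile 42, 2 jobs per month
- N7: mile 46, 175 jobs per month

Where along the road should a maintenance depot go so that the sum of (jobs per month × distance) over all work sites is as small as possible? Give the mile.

x = 25

For a sum of weighted absolute distances on a line, the optimum is the weighted median (not the mean). Total weight W = 513; half-weight = 256.5.
Sort by position and accumulate weight:
  mile 11 (N1, w=40) → cum 40
  mile 12 (N2, w=90) → cum 130
  mile 15 (N3, w=2) → cum 132
  mile 20 (N4, w=4) → cum 136
  mile 25 (N5, w=200) → cum 336  ≥ 256.5 → median here
  mile 42 (N6, w=2) → cum 338
  mile 46 (N7, w=175) → cum 513
Optimal location: mile 25.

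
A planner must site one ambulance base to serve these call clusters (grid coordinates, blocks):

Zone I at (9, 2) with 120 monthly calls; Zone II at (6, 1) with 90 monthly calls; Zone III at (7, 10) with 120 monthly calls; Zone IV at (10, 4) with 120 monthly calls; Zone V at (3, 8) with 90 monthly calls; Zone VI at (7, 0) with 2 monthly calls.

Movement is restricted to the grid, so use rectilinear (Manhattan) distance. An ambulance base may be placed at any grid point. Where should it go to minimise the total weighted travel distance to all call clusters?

Manhattan distance separates: Σwᵢ(|x−xᵢ|+|y−yᵢ|) = Σwᵢ|x−xᵢ| + Σwᵢ|y−yᵢ|, so x and y are optimised independently as 1-D weighted medians.
Total weight W = 542; half = 271.
x-coordinate, sorted with cumulative weight:
  x=3 (Zone V, w=90) cum 90
  x=6 (Zone II, w=90) cum 180
  x=7 (Zone III, w=120) cum 300  ← median
  x=7 (Zone VI, w=2) cum 302
  x=9 (Zone I, w=120) cum 422
  x=10 (Zone IV, w=120) cum 542
⇒ x* = 7
y-coordinate, sorted with cumulative weight:
  y=0 (Zone VI, w=2) cum 2
  y=1 (Zone II, w=90) cum 92
  y=2 (Zone I, w=120) cum 212
  y=4 (Zone IV, w=120) cum 332  ← median
  y=8 (Zone V, w=90) cum 422
  y=10 (Zone III, w=120) cum 542
⇒ y* = 4

(7, 4)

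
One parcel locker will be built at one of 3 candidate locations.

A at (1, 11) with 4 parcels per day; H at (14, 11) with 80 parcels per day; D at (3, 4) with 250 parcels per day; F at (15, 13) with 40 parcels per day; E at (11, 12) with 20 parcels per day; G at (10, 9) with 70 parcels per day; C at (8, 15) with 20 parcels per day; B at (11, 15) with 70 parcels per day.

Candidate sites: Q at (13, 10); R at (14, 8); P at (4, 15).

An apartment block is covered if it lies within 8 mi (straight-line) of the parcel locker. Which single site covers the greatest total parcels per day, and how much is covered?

Q, covering 300

Coverage radius r = 8 mi; a point is covered iff (Δx)²+(Δy)² ≤ 8² = 64.
  Q (13, 10): covers {H, F, E, G, C, B} → 300
  R (14, 8): covers {H, F, E, G, B} → 280
  P (4, 15): covers {A, E, C, B} → 114
Maximum coverage at Q: 300 parcels per day.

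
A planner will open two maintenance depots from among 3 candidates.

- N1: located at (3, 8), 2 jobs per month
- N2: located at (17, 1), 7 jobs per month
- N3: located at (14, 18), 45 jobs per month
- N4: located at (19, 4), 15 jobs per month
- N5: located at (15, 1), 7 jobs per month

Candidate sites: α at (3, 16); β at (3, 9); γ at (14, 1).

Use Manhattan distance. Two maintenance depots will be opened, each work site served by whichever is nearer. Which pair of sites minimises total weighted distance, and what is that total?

Evaluate every pair (each demand assigned to the nearer of the two):
  {α, γ}: total = 749
  {β, γ}: total = 915
  {α, β}: total = 1196
Best pair: {α, γ} with total 749.

{α, γ}, total 749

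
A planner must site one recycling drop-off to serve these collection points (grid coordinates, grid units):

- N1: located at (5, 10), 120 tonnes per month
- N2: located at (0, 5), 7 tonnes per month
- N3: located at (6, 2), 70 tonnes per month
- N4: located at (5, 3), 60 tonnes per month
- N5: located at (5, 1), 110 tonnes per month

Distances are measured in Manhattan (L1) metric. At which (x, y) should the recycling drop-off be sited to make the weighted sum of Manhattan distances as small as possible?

(5, 3)

Manhattan distance separates: Σwᵢ(|x−xᵢ|+|y−yᵢ|) = Σwᵢ|x−xᵢ| + Σwᵢ|y−yᵢ|, so x and y are optimised independently as 1-D weighted medians.
Total weight W = 367; half = 183.5.
x-coordinate, sorted with cumulative weight:
  x=0 (N2, w=7) cum 7
  x=5 (N1, w=120) cum 127
  x=5 (N4, w=60) cum 187  ← median
  x=5 (N5, w=110) cum 297
  x=6 (N3, w=70) cum 367
⇒ x* = 5
y-coordinate, sorted with cumulative weight:
  y=1 (N5, w=110) cum 110
  y=2 (N3, w=70) cum 180
  y=3 (N4, w=60) cum 240  ← median
  y=5 (N2, w=7) cum 247
  y=10 (N1, w=120) cum 367
⇒ y* = 3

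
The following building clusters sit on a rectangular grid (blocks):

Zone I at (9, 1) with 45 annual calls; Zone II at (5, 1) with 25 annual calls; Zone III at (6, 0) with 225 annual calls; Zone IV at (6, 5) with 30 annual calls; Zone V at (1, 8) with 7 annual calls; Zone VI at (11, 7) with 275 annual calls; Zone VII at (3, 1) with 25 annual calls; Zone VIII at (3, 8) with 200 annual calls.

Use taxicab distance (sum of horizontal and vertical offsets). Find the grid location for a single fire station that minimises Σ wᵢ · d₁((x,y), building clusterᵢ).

Manhattan distance separates: Σwᵢ(|x−xᵢ|+|y−yᵢ|) = Σwᵢ|x−xᵢ| + Σwᵢ|y−yᵢ|, so x and y are optimised independently as 1-D weighted medians.
Total weight W = 832; half = 416.
x-coordinate, sorted with cumulative weight:
  x=1 (Zone V, w=7) cum 7
  x=3 (Zone VII, w=25) cum 32
  x=3 (Zone VIII, w=200) cum 232
  x=5 (Zone II, w=25) cum 257
  x=6 (Zone III, w=225) cum 482  ← median
  x=6 (Zone IV, w=30) cum 512
  x=9 (Zone I, w=45) cum 557
  x=11 (Zone VI, w=275) cum 832
⇒ x* = 6
y-coordinate, sorted with cumulative weight:
  y=0 (Zone III, w=225) cum 225
  y=1 (Zone I, w=45) cum 270
  y=1 (Zone II, w=25) cum 295
  y=1 (Zone VII, w=25) cum 320
  y=5 (Zone IV, w=30) cum 350
  y=7 (Zone VI, w=275) cum 625  ← median
  y=8 (Zone V, w=7) cum 632
  y=8 (Zone VIII, w=200) cum 832
⇒ y* = 7

(6, 7)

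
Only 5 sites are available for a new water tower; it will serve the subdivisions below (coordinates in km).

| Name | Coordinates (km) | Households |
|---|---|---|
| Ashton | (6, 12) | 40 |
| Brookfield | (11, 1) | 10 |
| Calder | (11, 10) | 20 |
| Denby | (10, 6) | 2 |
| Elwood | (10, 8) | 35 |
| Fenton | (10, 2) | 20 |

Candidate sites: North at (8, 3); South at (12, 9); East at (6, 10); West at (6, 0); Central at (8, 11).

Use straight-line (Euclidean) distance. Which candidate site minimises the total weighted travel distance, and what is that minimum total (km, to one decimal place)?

Central, total 578.4 km

Total weighted distance at each candidate:
  North (8, 3): total = 797.6
  South (12, 9): total = 608.3
  East (6, 10): total = 629.7
  West (6, 0): total = 1171.5
  Central (8, 11): total = 578.4
Minimum is at Central with total 578.4 km.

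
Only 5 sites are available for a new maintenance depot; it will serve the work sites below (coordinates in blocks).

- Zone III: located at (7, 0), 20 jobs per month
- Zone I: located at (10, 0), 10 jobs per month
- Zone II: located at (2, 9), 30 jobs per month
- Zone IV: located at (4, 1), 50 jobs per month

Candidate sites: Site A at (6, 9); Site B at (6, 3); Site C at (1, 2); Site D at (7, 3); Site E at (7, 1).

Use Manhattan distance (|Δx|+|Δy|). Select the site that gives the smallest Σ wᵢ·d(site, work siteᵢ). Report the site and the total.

Site E, total 600 blocks

Total weighted distance at each candidate:
  Site A (6, 9): total = 950
  Site B (6, 3): total = 650
  Site C (1, 2): total = 710
  Site D (7, 3): total = 700
  Site E (7, 1): total = 600
Minimum is at Site E with total 600 blocks.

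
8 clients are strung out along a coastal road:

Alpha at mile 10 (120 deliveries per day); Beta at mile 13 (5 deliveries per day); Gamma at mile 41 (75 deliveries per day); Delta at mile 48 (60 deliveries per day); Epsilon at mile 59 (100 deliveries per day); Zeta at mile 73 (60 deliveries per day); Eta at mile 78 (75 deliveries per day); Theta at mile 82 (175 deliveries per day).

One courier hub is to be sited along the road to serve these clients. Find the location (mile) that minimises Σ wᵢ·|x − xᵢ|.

x = 59

For a sum of weighted absolute distances on a line, the optimum is the weighted median (not the mean). Total weight W = 670; half-weight = 335.
Sort by position and accumulate weight:
  mile 10 (Alpha, w=120) → cum 120
  mile 13 (Beta, w=5) → cum 125
  mile 41 (Gamma, w=75) → cum 200
  mile 48 (Delta, w=60) → cum 260
  mile 59 (Epsilon, w=100) → cum 360  ≥ 335 → median here
  mile 73 (Zeta, w=60) → cum 420
  mile 78 (Eta, w=75) → cum 495
  mile 82 (Theta, w=175) → cum 670
Optimal location: mile 59.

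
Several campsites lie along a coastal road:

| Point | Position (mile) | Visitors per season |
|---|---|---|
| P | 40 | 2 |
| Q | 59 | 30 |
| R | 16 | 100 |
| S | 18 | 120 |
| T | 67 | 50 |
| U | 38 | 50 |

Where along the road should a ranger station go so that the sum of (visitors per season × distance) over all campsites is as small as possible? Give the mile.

x = 18

For a sum of weighted absolute distances on a line, the optimum is the weighted median (not the mean). Total weight W = 352; half-weight = 176.
Sort by position and accumulate weight:
  mile 16 (R, w=100) → cum 100
  mile 18 (S, w=120) → cum 220  ≥ 176 → median here
  mile 38 (U, w=50) → cum 270
  mile 40 (P, w=2) → cum 272
  mile 59 (Q, w=30) → cum 302
  mile 67 (T, w=50) → cum 352
Optimal location: mile 18.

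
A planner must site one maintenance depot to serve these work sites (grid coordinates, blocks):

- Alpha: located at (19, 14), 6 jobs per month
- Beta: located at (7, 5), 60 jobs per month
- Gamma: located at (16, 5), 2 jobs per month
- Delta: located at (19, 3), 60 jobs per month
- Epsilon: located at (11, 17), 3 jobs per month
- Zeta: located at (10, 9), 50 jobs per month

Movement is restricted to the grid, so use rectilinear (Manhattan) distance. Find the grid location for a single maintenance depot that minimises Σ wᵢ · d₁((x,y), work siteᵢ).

(10, 5)

Manhattan distance separates: Σwᵢ(|x−xᵢ|+|y−yᵢ|) = Σwᵢ|x−xᵢ| + Σwᵢ|y−yᵢ|, so x and y are optimised independently as 1-D weighted medians.
Total weight W = 181; half = 90.5.
x-coordinate, sorted with cumulative weight:
  x=7 (Beta, w=60) cum 60
  x=10 (Zeta, w=50) cum 110  ← median
  x=11 (Epsilon, w=3) cum 113
  x=16 (Gamma, w=2) cum 115
  x=19 (Alpha, w=6) cum 121
  x=19 (Delta, w=60) cum 181
⇒ x* = 10
y-coordinate, sorted with cumulative weight:
  y=3 (Delta, w=60) cum 60
  y=5 (Beta, w=60) cum 120  ← median
  y=5 (Gamma, w=2) cum 122
  y=9 (Zeta, w=50) cum 172
  y=14 (Alpha, w=6) cum 178
  y=17 (Epsilon, w=3) cum 181
⇒ y* = 5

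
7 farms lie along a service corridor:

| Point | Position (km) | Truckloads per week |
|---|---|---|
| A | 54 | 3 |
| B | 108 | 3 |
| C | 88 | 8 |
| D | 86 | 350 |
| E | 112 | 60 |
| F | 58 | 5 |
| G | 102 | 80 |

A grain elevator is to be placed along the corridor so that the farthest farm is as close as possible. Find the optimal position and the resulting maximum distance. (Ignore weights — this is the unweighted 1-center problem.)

The 1-center on a line is the midpoint of the two extreme points: leftmost at 54, rightmost at 112.
Optimal location = (54 + 112)/2 = 83; maximum distance = (112 − 54)/2 = 29.

location 83, max distance 29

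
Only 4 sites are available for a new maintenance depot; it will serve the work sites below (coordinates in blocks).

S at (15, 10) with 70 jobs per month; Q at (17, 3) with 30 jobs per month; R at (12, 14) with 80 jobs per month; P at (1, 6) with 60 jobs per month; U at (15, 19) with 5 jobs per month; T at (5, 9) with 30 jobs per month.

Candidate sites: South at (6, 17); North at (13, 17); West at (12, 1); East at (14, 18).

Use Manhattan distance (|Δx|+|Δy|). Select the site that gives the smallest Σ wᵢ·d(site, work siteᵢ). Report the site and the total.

North, total 3370 blocks

Total weighted distance at each candidate:
  South (6, 17): total = 3875
  North (13, 17): total = 3370
  West (12, 1): total = 3605
  East (14, 18): total = 3700
Minimum is at North with total 3370 blocks.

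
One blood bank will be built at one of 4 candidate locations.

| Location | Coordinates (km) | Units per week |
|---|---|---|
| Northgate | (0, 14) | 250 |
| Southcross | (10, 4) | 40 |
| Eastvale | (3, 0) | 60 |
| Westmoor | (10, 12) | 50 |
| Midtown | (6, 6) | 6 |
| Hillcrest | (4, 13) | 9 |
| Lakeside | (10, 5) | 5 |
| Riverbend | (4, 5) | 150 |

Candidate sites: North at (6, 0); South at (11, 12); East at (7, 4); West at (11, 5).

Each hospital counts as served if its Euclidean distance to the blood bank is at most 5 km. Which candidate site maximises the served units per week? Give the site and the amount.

Coverage radius r = 5 km; a point is covered iff (Δx)²+(Δy)² ≤ 5² = 25.
  North (6, 0): covers {Eastvale} → 60
  South (11, 12): covers {Westmoor} → 50
  East (7, 4): covers {Southcross, Midtown, Lakeside, Riverbend} → 201
  West (11, 5): covers {Southcross, Lakeside} → 45
Maximum coverage at East: 201 units per week.

East, covering 201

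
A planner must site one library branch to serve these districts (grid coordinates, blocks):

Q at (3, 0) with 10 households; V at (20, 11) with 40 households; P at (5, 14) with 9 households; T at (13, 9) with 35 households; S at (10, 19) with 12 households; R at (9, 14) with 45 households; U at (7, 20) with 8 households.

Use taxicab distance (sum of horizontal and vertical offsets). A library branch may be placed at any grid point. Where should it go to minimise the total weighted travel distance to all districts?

(10, 11)

Manhattan distance separates: Σwᵢ(|x−xᵢ|+|y−yᵢ|) = Σwᵢ|x−xᵢ| + Σwᵢ|y−yᵢ|, so x and y are optimised independently as 1-D weighted medians.
Total weight W = 159; half = 79.5.
x-coordinate, sorted with cumulative weight:
  x=3 (Q, w=10) cum 10
  x=5 (P, w=9) cum 19
  x=7 (U, w=8) cum 27
  x=9 (R, w=45) cum 72
  x=10 (S, w=12) cum 84  ← median
  x=13 (T, w=35) cum 119
  x=20 (V, w=40) cum 159
⇒ x* = 10
y-coordinate, sorted with cumulative weight:
  y=0 (Q, w=10) cum 10
  y=9 (T, w=35) cum 45
  y=11 (V, w=40) cum 85  ← median
  y=14 (P, w=9) cum 94
  y=14 (R, w=45) cum 139
  y=19 (S, w=12) cum 151
  y=20 (U, w=8) cum 159
⇒ y* = 11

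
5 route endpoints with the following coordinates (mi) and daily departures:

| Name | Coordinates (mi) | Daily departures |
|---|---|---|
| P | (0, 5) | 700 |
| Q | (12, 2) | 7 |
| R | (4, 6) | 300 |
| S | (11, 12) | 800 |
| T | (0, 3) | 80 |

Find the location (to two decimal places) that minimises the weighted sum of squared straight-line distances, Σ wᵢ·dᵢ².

(5.34, 8.03)

The minimiser of Σwᵢ‖p−pᵢ‖² is the weighted centroid p* = (Σwᵢpᵢ)/(Σwᵢ).
Σwᵢ = 1887.
Σwᵢxᵢ = 700·0 + 7·12 + 300·4 + 800·11 + 80·0 = 10084.
Σwᵢyᵢ = 700·5 + 7·2 + 300·6 + 800·12 + 80·3 = 15154.
x* = 10084/1887 = 5.34, y* = 15154/1887 = 8.03.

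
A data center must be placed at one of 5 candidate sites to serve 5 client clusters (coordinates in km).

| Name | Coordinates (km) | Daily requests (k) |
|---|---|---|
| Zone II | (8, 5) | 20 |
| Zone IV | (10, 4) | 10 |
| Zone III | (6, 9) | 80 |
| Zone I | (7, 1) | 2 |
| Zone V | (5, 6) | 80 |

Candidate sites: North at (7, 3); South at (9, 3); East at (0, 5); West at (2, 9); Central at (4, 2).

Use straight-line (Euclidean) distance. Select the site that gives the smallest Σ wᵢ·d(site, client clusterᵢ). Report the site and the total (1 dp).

Total weighted distance at each candidate:
  North (7, 3): total = 855.4
  South (9, 3): total = 1001.2
  East (0, 5): total = 1261.4
  West (2, 9): total = 916.8
  Central (4, 2): total = 1081.8
Minimum is at North with total 855.4 km.

North, total 855.4 km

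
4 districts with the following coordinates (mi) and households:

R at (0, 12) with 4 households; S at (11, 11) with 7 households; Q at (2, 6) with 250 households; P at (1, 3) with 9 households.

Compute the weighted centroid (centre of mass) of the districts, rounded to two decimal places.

(2.17, 6.12)

The minimiser of Σwᵢ‖p−pᵢ‖² is the weighted centroid p* = (Σwᵢpᵢ)/(Σwᵢ).
Σwᵢ = 270.
Σwᵢxᵢ = 4·0 + 7·11 + 250·2 + 9·1 = 586.
Σwᵢyᵢ = 4·12 + 7·11 + 250·6 + 9·3 = 1652.
x* = 586/270 = 2.17, y* = 1652/270 = 6.12.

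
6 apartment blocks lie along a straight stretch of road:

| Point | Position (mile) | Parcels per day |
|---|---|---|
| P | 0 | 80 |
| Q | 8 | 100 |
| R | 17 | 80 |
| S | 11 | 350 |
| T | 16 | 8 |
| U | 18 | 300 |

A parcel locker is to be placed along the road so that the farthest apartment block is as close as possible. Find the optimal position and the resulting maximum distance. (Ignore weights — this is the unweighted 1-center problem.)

The 1-center on a line is the midpoint of the two extreme points: leftmost at 0, rightmost at 18.
Optimal location = (0 + 18)/2 = 9; maximum distance = (18 − 0)/2 = 9.

location 9, max distance 9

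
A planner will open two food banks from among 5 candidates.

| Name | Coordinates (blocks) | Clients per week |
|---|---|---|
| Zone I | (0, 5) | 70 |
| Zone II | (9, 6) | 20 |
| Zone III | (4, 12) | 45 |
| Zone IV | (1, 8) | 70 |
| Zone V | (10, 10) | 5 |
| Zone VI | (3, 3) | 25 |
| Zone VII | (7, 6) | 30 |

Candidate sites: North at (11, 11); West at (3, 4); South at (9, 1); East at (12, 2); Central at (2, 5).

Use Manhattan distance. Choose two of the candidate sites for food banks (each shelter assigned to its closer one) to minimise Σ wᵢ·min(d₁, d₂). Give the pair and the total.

{North, Central}, total 1185

Evaluate every pair (each demand assigned to the nearer of the two):
  {North, Central}: total = 1185
  {South, Central}: total = 1230
  {West, Central}: total = 1255
  {East, Central}: total = 1270
  {North, West}: total = 1415
  {West, South}: total = 1460
  {West, East}: total = 1500
  {North, South}: total = 2700
  {North, East}: total = 2990
  {South, East}: total = 3240
Best pair: {North, Central} with total 1185.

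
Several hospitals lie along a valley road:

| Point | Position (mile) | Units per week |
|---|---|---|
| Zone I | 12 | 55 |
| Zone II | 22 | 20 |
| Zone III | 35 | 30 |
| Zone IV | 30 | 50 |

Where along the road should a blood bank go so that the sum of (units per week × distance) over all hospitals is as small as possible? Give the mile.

For a sum of weighted absolute distances on a line, the optimum is the weighted median (not the mean). Total weight W = 155; half-weight = 77.5.
Sort by position and accumulate weight:
  mile 12 (Zone I, w=55) → cum 55
  mile 22 (Zone II, w=20) → cum 75
  mile 30 (Zone IV, w=50) → cum 125  ≥ 77.5 → median here
  mile 35 (Zone III, w=30) → cum 155
Optimal location: mile 30.

x = 30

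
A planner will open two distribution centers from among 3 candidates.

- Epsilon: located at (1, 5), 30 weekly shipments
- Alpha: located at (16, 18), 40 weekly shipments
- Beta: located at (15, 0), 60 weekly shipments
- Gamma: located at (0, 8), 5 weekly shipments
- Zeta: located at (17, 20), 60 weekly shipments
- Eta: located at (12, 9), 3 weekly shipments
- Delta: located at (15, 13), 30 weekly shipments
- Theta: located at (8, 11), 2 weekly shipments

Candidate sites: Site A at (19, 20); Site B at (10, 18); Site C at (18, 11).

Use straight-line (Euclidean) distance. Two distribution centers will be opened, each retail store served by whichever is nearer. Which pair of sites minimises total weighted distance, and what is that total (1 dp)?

Evaluate every pair (each demand assigned to the nearer of the two):
  {Site A, Site C}: total = 1727.5
  {Site B, Site C}: total = 2047.7
  {Site A, Site B}: total = 2184.5
Best pair: {Site A, Site C} with total 1727.5.

{Site A, Site C}, total 1727.5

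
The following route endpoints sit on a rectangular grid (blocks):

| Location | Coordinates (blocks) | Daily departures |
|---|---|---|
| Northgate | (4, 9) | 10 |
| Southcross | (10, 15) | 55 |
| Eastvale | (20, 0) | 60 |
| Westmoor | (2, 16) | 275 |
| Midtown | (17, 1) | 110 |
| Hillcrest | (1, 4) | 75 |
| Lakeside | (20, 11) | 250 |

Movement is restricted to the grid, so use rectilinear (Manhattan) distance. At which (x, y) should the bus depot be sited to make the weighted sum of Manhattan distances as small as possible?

Manhattan distance separates: Σwᵢ(|x−xᵢ|+|y−yᵢ|) = Σwᵢ|x−xᵢ| + Σwᵢ|y−yᵢ|, so x and y are optimised independently as 1-D weighted medians.
Total weight W = 835; half = 417.5.
x-coordinate, sorted with cumulative weight:
  x=1 (Hillcrest, w=75) cum 75
  x=2 (Westmoor, w=275) cum 350
  x=4 (Northgate, w=10) cum 360
  x=10 (Southcross, w=55) cum 415
  x=17 (Midtown, w=110) cum 525  ← median
  x=20 (Eastvale, w=60) cum 585
  x=20 (Lakeside, w=250) cum 835
⇒ x* = 17
y-coordinate, sorted with cumulative weight:
  y=0 (Eastvale, w=60) cum 60
  y=1 (Midtown, w=110) cum 170
  y=4 (Hillcrest, w=75) cum 245
  y=9 (Northgate, w=10) cum 255
  y=11 (Lakeside, w=250) cum 505  ← median
  y=15 (Southcross, w=55) cum 560
  y=16 (Westmoor, w=275) cum 835
⇒ y* = 11

(17, 11)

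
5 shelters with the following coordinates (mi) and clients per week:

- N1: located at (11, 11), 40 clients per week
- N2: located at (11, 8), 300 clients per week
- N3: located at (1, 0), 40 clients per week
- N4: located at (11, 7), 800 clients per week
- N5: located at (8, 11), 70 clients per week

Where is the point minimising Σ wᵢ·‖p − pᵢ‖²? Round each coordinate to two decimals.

The minimiser of Σwᵢ‖p−pᵢ‖² is the weighted centroid p* = (Σwᵢpᵢ)/(Σwᵢ).
Σwᵢ = 1250.
Σwᵢxᵢ = 40·11 + 300·11 + 40·1 + 800·11 + 70·8 = 13140.
Σwᵢyᵢ = 40·11 + 300·8 + 40·0 + 800·7 + 70·11 = 9210.
x* = 13140/1250 = 10.51, y* = 9210/1250 = 7.37.

(10.51, 7.37)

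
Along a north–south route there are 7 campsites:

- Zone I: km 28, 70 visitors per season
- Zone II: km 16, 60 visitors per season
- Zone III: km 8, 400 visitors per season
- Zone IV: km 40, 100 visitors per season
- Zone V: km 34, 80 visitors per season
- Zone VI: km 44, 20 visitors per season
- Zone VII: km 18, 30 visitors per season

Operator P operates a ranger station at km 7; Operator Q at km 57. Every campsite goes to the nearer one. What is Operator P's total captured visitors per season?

The indifferent point is the midpoint (7+57)/2 = 32; campsites left of it (closer to Operator P at 7) go to Operator P, those right go to Operator Q.
  Zone III at 8 (w=400) → Operator P
  Zone II at 16 (w=60) → Operator P
  Zone VII at 18 (w=30) → Operator P
  Zone I at 28 (w=70) → Operator P
  Zone V at 34 (w=80) → Operator Q
  Zone IV at 40 (w=100) → Operator Q
  Zone VI at 44 (w=20) → Operator Q
Operator P captures 560; Operator Q captures 200.

560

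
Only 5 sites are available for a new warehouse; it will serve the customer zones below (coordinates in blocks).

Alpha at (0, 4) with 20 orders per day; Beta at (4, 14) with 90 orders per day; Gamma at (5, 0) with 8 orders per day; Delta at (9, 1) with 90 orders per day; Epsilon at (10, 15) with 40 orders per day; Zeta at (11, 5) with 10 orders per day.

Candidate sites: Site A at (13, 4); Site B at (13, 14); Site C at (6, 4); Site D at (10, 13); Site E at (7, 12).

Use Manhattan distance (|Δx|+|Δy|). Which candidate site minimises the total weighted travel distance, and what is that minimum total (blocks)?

Total weighted distance at each candidate:
  Site A (13, 4): total = 3286
  Site B (13, 14): total = 3246
  Site C (6, 4): total = 2440
  Site D (10, 13): total = 2494
  Site E (7, 12): total = 2382
Minimum is at Site E with total 2382 blocks.

Site E, total 2382 blocks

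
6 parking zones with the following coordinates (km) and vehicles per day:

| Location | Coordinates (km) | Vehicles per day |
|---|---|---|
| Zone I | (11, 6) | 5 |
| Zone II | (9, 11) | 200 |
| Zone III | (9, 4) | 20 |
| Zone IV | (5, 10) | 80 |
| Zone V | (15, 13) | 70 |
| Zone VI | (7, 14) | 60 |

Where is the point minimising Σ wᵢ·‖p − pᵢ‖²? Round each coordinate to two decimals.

(8.98, 11.17)

The minimiser of Σwᵢ‖p−pᵢ‖² is the weighted centroid p* = (Σwᵢpᵢ)/(Σwᵢ).
Σwᵢ = 435.
Σwᵢxᵢ = 5·11 + 200·9 + 20·9 + 80·5 + 70·15 + 60·7 = 3905.
Σwᵢyᵢ = 5·6 + 200·11 + 20·4 + 80·10 + 70·13 + 60·14 = 4860.
x* = 3905/435 = 8.98, y* = 4860/435 = 11.17.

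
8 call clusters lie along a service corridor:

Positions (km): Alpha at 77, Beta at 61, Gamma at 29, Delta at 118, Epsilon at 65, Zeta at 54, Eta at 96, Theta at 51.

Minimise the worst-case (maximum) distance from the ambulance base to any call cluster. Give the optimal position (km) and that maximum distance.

location 73.5, max distance 44.5

The 1-center on a line is the midpoint of the two extreme points: leftmost at 29, rightmost at 118.
Optimal location = (29 + 118)/2 = 73.5; maximum distance = (118 − 29)/2 = 44.5.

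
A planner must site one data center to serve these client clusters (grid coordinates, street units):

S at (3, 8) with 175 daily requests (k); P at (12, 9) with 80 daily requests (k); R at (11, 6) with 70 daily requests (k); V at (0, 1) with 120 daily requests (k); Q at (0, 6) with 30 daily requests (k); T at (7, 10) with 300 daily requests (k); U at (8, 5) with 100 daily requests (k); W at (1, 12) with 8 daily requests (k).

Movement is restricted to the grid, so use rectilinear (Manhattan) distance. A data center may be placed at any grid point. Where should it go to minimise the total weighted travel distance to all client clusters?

(7, 8)

Manhattan distance separates: Σwᵢ(|x−xᵢ|+|y−yᵢ|) = Σwᵢ|x−xᵢ| + Σwᵢ|y−yᵢ|, so x and y are optimised independently as 1-D weighted medians.
Total weight W = 883; half = 441.5.
x-coordinate, sorted with cumulative weight:
  x=0 (V, w=120) cum 120
  x=0 (Q, w=30) cum 150
  x=1 (W, w=8) cum 158
  x=3 (S, w=175) cum 333
  x=7 (T, w=300) cum 633  ← median
  x=8 (U, w=100) cum 733
  x=11 (R, w=70) cum 803
  x=12 (P, w=80) cum 883
⇒ x* = 7
y-coordinate, sorted with cumulative weight:
  y=1 (V, w=120) cum 120
  y=5 (U, w=100) cum 220
  y=6 (R, w=70) cum 290
  y=6 (Q, w=30) cum 320
  y=8 (S, w=175) cum 495  ← median
  y=9 (P, w=80) cum 575
  y=10 (T, w=300) cum 875
  y=12 (W, w=8) cum 883
⇒ y* = 8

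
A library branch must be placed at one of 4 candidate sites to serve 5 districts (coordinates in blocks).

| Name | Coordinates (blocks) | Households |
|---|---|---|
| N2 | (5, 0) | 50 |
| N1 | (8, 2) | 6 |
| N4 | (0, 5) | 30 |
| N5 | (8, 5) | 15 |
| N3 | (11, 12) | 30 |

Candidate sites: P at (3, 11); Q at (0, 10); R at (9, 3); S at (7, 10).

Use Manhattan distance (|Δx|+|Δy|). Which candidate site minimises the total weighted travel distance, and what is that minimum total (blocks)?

R, total 1067 blocks

Total weighted distance at each candidate:
  P (3, 11): total = 1439
  Q (0, 10): total = 1581
  R (9, 3): total = 1067
  S (7, 10): total = 1284
Minimum is at R with total 1067 blocks.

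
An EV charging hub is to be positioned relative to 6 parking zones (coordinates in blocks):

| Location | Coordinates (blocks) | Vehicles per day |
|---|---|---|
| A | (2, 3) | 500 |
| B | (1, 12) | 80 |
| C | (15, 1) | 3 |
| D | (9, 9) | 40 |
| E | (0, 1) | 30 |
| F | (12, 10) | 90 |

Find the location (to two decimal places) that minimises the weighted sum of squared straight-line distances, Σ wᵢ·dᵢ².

(3.45, 5.05)

The minimiser of Σwᵢ‖p−pᵢ‖² is the weighted centroid p* = (Σwᵢpᵢ)/(Σwᵢ).
Σwᵢ = 743.
Σwᵢxᵢ = 500·2 + 80·1 + 3·15 + 40·9 + 30·0 + 90·12 = 2565.
Σwᵢyᵢ = 500·3 + 80·12 + 3·1 + 40·9 + 30·1 + 90·10 = 3753.
x* = 2565/743 = 3.45, y* = 3753/743 = 5.05.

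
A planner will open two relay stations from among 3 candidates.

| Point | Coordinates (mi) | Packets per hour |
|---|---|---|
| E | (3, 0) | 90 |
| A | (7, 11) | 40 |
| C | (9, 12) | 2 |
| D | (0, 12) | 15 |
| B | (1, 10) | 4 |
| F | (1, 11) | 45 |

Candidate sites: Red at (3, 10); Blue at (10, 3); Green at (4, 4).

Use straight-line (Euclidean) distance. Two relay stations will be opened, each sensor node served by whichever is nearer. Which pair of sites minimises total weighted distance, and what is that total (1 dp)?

Evaluate every pair (each demand assigned to the nearer of the two):
  {Red, Green}: total = 711.4
  {Red, Blue}: total = 1025.7
  {Blue, Green}: total = 1197.5
Best pair: {Red, Green} with total 711.4.

{Red, Green}, total 711.4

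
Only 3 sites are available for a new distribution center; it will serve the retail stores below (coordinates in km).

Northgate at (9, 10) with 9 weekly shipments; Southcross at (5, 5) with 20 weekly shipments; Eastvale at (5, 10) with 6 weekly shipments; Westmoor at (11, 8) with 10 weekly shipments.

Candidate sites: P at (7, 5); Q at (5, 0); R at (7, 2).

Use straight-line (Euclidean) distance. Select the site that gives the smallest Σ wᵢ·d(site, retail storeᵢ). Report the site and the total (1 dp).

Total weighted distance at each candidate:
  P (7, 5): total = 170.8
  Q (5, 0): total = 356.9
  R (7, 2): total = 267.9
Minimum is at P with total 170.8 km.

P, total 170.8 km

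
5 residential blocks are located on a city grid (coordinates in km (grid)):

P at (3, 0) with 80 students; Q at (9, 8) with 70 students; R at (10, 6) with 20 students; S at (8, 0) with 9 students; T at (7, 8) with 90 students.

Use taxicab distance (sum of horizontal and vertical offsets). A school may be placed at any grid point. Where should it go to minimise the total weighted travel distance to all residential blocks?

Manhattan distance separates: Σwᵢ(|x−xᵢ|+|y−yᵢ|) = Σwᵢ|x−xᵢ| + Σwᵢ|y−yᵢ|, so x and y are optimised independently as 1-D weighted medians.
Total weight W = 269; half = 134.5.
x-coordinate, sorted with cumulative weight:
  x=3 (P, w=80) cum 80
  x=7 (T, w=90) cum 170  ← median
  x=8 (S, w=9) cum 179
  x=9 (Q, w=70) cum 249
  x=10 (R, w=20) cum 269
⇒ x* = 7
y-coordinate, sorted with cumulative weight:
  y=0 (P, w=80) cum 80
  y=0 (S, w=9) cum 89
  y=6 (R, w=20) cum 109
  y=8 (Q, w=70) cum 179  ← median
  y=8 (T, w=90) cum 269
⇒ y* = 8

(7, 8)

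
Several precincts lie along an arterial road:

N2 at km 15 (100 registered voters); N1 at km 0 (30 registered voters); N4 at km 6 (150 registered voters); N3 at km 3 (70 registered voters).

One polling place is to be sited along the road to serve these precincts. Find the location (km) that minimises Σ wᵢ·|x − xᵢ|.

x = 6

For a sum of weighted absolute distances on a line, the optimum is the weighted median (not the mean). Total weight W = 350; half-weight = 175.
Sort by position and accumulate weight:
  km 0 (N1, w=30) → cum 30
  km 3 (N3, w=70) → cum 100
  km 6 (N4, w=150) → cum 250  ≥ 175 → median here
  km 15 (N2, w=100) → cum 350
Optimal location: km 6.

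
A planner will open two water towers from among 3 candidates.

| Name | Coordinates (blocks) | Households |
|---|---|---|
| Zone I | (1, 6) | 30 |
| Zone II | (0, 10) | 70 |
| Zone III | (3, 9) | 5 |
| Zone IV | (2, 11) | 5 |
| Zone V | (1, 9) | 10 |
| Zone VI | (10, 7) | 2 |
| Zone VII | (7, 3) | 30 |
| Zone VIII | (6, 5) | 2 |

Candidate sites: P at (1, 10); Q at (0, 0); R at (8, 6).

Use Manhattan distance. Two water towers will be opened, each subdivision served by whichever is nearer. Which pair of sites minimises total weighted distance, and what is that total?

Evaluate every pair (each demand assigned to the nearer of the two):
  {P, R}: total = 357
  {P, Q}: total = 569
  {Q, R}: total = 1237
Best pair: {P, R} with total 357.

{P, R}, total 357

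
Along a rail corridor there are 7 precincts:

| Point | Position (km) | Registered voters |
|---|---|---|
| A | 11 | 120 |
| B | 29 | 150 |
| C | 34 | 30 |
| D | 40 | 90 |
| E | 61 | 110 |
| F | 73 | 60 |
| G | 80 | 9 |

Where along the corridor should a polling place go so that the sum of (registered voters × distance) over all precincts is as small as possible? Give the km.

For a sum of weighted absolute distances on a line, the optimum is the weighted median (not the mean). Total weight W = 569; half-weight = 284.5.
Sort by position and accumulate weight:
  km 11 (A, w=120) → cum 120
  km 29 (B, w=150) → cum 270
  km 34 (C, w=30) → cum 300  ≥ 284.5 → median here
  km 40 (D, w=90) → cum 390
  km 61 (E, w=110) → cum 500
  km 73 (F, w=60) → cum 560
  km 80 (G, w=9) → cum 569
Optimal location: km 34.

x = 34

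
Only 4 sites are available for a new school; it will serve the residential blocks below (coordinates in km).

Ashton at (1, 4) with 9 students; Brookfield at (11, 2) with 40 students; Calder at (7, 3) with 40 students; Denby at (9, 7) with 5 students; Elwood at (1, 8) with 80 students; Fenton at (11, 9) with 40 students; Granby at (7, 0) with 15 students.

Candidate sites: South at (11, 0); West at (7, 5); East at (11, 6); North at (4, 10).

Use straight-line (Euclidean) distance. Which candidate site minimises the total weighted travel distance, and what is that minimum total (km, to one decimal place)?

West, total 1186.8 km

Total weighted distance at each candidate:
  South (11, 0): total = 1857.8
  West (7, 5): total = 1186.8
  East (11, 6): total = 1507.0
  North (4, 10): total = 1547.3
Minimum is at West with total 1186.8 km.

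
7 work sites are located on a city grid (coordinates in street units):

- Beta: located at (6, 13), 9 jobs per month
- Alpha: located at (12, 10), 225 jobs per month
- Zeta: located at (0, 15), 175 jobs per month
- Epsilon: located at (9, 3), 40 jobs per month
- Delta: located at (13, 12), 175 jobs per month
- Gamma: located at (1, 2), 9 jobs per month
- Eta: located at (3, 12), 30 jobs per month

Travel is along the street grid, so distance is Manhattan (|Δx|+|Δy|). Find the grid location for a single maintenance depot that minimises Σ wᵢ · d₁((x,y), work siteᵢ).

(12, 12)

Manhattan distance separates: Σwᵢ(|x−xᵢ|+|y−yᵢ|) = Σwᵢ|x−xᵢ| + Σwᵢ|y−yᵢ|, so x and y are optimised independently as 1-D weighted medians.
Total weight W = 663; half = 331.5.
x-coordinate, sorted with cumulative weight:
  x=0 (Zeta, w=175) cum 175
  x=1 (Gamma, w=9) cum 184
  x=3 (Eta, w=30) cum 214
  x=6 (Beta, w=9) cum 223
  x=9 (Epsilon, w=40) cum 263
  x=12 (Alpha, w=225) cum 488  ← median
  x=13 (Delta, w=175) cum 663
⇒ x* = 12
y-coordinate, sorted with cumulative weight:
  y=2 (Gamma, w=9) cum 9
  y=3 (Epsilon, w=40) cum 49
  y=10 (Alpha, w=225) cum 274
  y=12 (Delta, w=175) cum 449  ← median
  y=12 (Eta, w=30) cum 479
  y=13 (Beta, w=9) cum 488
  y=15 (Zeta, w=175) cum 663
⇒ y* = 12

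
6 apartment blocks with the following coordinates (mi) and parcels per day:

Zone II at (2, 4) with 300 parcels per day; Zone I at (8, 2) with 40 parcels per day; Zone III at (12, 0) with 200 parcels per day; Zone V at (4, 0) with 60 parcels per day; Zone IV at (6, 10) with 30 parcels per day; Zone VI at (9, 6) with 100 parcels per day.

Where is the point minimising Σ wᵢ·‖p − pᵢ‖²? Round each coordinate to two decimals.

(6.36, 2.99)

The minimiser of Σwᵢ‖p−pᵢ‖² is the weighted centroid p* = (Σwᵢpᵢ)/(Σwᵢ).
Σwᵢ = 730.
Σwᵢxᵢ = 300·2 + 40·8 + 200·12 + 60·4 + 30·6 + 100·9 = 4640.
Σwᵢyᵢ = 300·4 + 40·2 + 200·0 + 60·0 + 30·10 + 100·6 = 2180.
x* = 4640/730 = 6.36, y* = 2180/730 = 2.99.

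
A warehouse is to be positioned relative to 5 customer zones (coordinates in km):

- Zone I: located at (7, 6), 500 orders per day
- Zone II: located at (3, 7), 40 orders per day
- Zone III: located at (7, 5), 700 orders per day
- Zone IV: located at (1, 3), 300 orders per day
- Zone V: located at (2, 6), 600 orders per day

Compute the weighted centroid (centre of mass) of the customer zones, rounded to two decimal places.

(4.68, 5.27)

The minimiser of Σwᵢ‖p−pᵢ‖² is the weighted centroid p* = (Σwᵢpᵢ)/(Σwᵢ).
Σwᵢ = 2140.
Σwᵢxᵢ = 500·7 + 40·3 + 700·7 + 300·1 + 600·2 = 10020.
Σwᵢyᵢ = 500·6 + 40·7 + 700·5 + 300·3 + 600·6 = 11280.
x* = 10020/2140 = 4.68, y* = 11280/2140 = 5.27.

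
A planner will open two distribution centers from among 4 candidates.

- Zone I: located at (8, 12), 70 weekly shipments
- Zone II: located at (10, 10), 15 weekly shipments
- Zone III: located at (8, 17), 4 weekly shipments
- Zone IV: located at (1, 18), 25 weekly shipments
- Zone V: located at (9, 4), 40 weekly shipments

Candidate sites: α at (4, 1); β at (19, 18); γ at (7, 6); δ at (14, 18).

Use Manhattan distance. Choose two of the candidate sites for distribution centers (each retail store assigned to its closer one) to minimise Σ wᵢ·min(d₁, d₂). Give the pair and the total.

{γ, δ}, total 1108

Evaluate every pair (each demand assigned to the nearer of the two):
  {γ, δ}: total = 1108
  {α, γ}: total = 1253
  {β, γ}: total = 1253
  {α, δ}: total = 1693
  {α, β}: total = 2093
  {β, δ}: total = 2133
Best pair: {γ, δ} with total 1108.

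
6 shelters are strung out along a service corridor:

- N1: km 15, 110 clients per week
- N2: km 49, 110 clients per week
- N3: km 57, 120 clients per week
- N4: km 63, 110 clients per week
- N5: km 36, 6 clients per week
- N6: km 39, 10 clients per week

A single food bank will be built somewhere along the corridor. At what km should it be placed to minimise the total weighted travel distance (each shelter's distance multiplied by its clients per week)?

x = 49

For a sum of weighted absolute distances on a line, the optimum is the weighted median (not the mean). Total weight W = 466; half-weight = 233.
Sort by position and accumulate weight:
  km 15 (N1, w=110) → cum 110
  km 36 (N5, w=6) → cum 116
  km 39 (N6, w=10) → cum 126
  km 49 (N2, w=110) → cum 236  ≥ 233 → median here
  km 57 (N3, w=120) → cum 356
  km 63 (N4, w=110) → cum 466
Optimal location: km 49.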